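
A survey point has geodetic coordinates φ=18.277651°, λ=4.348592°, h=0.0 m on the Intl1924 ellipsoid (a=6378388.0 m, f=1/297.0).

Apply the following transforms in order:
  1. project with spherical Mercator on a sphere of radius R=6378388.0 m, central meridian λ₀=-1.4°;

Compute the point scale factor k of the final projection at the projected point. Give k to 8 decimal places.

1.05313278

start: φ=18.277651°, λ=4.348592°, h=0.000 m
→ into merc (λ₀=-1.4°): φ=18.27765100°, λ−λ₀=5.74859200°
scale k = 1.05313278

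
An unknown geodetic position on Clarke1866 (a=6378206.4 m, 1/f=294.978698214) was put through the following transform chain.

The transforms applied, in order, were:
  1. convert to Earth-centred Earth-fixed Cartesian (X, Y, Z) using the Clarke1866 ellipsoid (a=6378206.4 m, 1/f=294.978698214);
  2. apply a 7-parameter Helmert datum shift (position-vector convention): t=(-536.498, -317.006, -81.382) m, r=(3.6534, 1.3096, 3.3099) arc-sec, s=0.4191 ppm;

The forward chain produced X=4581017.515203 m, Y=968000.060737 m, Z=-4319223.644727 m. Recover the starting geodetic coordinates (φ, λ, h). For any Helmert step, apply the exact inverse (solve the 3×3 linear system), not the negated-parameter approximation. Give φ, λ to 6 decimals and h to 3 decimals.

φ=-42.880632°, λ=11.932004°, h=2257.114 m

start: X=4581017.5152, Y=968000.0607, Z=-4319223.6447 m
→ Helmert⁻¹: X=4581595.0518, Y=968166.6396, Z=-4319128.5118
→ geod (Bowring, a=6378206.400): φ=-42.88063200°, λ=11.93200400°, h=2257.1140 m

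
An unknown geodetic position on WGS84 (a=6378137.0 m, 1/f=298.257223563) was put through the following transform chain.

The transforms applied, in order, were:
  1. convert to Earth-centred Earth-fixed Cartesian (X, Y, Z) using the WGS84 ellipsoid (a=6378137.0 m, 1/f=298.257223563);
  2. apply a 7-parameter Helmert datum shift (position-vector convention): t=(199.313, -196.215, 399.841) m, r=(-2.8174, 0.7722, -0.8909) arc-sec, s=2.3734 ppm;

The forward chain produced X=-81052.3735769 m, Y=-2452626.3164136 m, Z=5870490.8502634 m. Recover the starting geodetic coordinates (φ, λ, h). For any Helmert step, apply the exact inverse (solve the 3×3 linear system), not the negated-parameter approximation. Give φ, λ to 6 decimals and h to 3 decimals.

start: X=-81052.3736, Y=-2452626.3164, Z=5870490.8503 m
→ Helmert⁻¹: X=-81262.8767, Y=-2452504.8116, Z=5870043.2739
→ geod (Bowring, a=6378137.000): φ=67.45021100°, λ=-91.89778100°, h=2374.7540 m

φ=67.450211°, λ=-91.897781°, h=2374.754 m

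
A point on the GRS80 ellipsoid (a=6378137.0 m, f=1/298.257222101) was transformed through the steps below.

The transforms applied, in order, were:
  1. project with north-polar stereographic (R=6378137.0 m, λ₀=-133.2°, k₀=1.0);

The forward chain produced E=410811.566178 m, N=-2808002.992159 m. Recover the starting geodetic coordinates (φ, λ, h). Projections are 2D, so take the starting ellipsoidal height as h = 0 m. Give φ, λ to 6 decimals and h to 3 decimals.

start: E=410811.5662, N=-2808002.9922 m
→ stereo⁻¹: φ=64.91527300°, λ=-124.87666100°

φ=64.915273°, λ=-124.876661°, h=0.000 m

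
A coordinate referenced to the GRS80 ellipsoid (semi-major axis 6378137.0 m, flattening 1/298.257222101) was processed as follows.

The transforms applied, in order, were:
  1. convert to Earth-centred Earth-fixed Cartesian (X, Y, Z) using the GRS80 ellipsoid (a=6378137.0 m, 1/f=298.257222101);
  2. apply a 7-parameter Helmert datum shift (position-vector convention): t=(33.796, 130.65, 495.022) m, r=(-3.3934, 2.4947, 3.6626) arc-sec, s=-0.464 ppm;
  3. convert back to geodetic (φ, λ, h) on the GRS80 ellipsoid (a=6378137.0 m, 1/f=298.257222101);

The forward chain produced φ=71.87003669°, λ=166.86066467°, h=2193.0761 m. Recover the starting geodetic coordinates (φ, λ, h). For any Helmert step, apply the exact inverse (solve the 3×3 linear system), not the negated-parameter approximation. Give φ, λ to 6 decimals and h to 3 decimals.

φ=71.868171°, λ=166.866791°, h=1726.482 m

start: φ=71.870037°, λ=166.860665°, h=2193.076 m
→ ECEF (a=6378137.000, f=1/298.257222101): X=-1939281.6941, Y=452688.6859, Z=6041273.4601
→ Helmert⁻¹: X=-1939381.4160, Y=452493.3024, Z=6040765.2291
→ geod (Bowring, a=6378137.000): φ=71.86817100°, λ=166.86679100°, h=1726.4820 m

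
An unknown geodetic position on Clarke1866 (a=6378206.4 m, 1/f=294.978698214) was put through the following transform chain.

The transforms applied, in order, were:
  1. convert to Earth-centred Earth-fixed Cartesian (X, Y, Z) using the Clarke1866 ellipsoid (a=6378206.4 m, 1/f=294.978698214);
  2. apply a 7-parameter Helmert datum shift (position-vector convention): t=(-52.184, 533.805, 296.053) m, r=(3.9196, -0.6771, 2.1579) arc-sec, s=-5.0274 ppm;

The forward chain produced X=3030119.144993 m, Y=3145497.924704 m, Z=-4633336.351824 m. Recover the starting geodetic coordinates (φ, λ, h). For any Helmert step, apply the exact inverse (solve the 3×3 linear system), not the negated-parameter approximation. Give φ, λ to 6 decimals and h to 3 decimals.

start: X=3030119.1450, Y=3145497.9247, Z=-4633336.3518 m
→ Helmert⁻¹: X=3030204.2528, Y=3144860.1758, Z=-4633725.4082
→ geod (Bowring, a=6378206.400): φ=-46.89036300°, λ=46.06372100°, h=665.1460 m

φ=-46.890363°, λ=46.063721°, h=665.146 m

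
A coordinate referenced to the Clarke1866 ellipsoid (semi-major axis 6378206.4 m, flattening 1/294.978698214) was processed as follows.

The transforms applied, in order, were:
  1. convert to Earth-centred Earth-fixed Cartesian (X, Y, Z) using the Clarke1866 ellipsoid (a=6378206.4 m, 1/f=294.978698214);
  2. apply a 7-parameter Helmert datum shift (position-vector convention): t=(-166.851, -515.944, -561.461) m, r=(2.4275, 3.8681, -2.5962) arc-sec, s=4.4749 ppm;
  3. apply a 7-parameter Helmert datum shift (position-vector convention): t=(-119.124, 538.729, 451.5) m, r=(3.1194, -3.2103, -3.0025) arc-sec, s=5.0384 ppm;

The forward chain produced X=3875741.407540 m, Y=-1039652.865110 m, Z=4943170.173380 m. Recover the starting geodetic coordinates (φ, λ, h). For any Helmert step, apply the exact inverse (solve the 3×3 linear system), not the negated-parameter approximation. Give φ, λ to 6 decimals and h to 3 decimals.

start: X=3875741.4075, Y=-1039652.8651, Z=4943170.1734 m
→ Helmert⁻¹: X=3875933.0704, Y=-1040055.1840, Z=4942649.1742
→ Helmert⁻¹: X=3876002.9577, Y=-1039427.6254, Z=4943273.4348
→ geod (Bowring, a=6378206.400): φ=51.12048900°, λ=-15.01180200°, h=1937.4750 m

φ=51.120489°, λ=-15.011802°, h=1937.475 m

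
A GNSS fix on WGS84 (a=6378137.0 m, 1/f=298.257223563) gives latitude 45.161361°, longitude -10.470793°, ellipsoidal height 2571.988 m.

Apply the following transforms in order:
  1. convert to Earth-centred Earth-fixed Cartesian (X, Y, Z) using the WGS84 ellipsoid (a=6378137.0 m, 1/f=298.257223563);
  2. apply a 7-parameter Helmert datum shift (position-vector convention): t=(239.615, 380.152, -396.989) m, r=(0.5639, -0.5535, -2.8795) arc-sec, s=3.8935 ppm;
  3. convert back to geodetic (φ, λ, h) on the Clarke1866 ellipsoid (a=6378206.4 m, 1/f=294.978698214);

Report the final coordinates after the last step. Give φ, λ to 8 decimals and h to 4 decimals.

φ=45.16004286°, λ=-10.46646862°, h=2482.7973 m

start: φ=45.161361°, λ=-10.470793°, h=2571.988 m
→ ECEF (a=6378137.000, f=1/298.257223563): X=4431659.1912, Y=-819023.0269, Z=4501834.5767
→ Helmert 7p (PV): X=4431892.5466, Y=-818720.2383, Z=4501464.7686
→ geod (Bowring, a=6378206.400): φ=45.16004286°, λ=-10.46646862°, h=2482.7973 m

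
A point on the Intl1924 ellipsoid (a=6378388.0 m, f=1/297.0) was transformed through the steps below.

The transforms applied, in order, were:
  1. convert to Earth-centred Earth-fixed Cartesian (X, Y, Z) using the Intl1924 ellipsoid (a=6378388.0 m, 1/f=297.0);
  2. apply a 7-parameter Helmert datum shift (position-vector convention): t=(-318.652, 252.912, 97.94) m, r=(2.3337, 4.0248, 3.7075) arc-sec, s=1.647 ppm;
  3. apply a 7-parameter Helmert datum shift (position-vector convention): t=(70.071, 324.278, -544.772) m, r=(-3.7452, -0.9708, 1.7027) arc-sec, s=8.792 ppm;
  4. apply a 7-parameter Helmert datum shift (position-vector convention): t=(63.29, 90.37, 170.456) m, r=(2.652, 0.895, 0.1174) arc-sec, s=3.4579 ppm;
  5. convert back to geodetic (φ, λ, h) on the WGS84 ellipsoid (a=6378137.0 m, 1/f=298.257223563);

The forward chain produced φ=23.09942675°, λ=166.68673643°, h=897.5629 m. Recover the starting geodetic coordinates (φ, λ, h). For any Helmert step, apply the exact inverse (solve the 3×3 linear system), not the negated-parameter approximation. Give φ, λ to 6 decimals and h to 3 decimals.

start: φ=23.099427°, λ=166.686736°, h=897.563 m
→ ECEF (a=6378137.000, f=1/298.257223563): X=-5712853.5614, Y=1351857.8187, Z=2487203.3969
→ Helmert⁻¹: X=-5712907.1186, Y=1351798.0018, Z=2486982.1718
→ Helmert⁻¹: X=-5712904.0975, Y=1351463.8342, Z=2487556.5007
→ Helmert⁻¹: X=-5712600.2819, Y=1351339.5196, Z=2487327.7060
→ geod (Bowring, a=6378388.000): φ=23.10234900°, λ=166.69109000°, h=372.8860 m

φ=23.102349°, λ=166.691090°, h=372.886 m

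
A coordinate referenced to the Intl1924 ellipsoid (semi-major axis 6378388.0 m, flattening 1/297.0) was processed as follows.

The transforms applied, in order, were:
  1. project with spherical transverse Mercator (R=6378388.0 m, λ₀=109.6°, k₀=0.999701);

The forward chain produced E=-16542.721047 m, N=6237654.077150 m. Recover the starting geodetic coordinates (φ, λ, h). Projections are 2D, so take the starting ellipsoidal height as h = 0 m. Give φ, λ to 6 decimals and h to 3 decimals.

φ=56.048067°, λ=109.333849°, h=0.000 m

start: E=-16542.7210, N=6237654.0771 m
→ tm⁻¹: φ=56.04806700°, λ=109.33384900°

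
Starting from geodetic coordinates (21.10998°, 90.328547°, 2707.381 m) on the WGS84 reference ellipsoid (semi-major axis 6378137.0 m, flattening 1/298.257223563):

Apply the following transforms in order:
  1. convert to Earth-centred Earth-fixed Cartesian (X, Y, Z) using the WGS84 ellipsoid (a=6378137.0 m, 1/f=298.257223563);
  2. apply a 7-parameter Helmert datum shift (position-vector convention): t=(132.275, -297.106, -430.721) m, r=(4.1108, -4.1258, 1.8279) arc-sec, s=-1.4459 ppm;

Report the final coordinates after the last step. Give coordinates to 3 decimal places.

start: φ=21.109980°, λ=90.328547°, h=2707.381 m
→ ECEF (a=6378137.000, f=1/298.257223563): X=-34148.3739, Y=5955118.3072, Z=2283733.8762
→ Helmert 7p (PV): X=-34114.5033, Y=5954766.7740, Z=2283417.8538

X=-34114.503 m, Y=5954766.774 m, Z=2283417.854 m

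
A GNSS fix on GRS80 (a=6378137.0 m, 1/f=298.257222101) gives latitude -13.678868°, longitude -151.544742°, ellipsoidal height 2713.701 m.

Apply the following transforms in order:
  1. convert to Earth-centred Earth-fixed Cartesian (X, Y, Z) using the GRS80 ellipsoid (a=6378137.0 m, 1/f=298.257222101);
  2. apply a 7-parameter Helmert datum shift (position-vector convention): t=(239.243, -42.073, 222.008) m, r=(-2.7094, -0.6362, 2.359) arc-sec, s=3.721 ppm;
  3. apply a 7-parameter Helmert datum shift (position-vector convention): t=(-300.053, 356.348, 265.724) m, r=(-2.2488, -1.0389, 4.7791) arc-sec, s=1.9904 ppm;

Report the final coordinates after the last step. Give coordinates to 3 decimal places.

X=-5451855.237 m, Y=-2954545.299 m, Z=-1498619.760 m

start: φ=-13.678868°, λ=-151.544742°, h=2713.701 m
→ ECEF (a=6378137.000, f=1/298.257222101): X=-5451877.7154, Y=-2954618.0001, Z=-1499125.6808
→ Helmert 7p (PV): X=-5451620.3436, Y=-2954753.1111, Z=-1498887.2562
→ Helmert 7p (PV): X=-5451855.2370, Y=-2954545.2987, Z=-1498619.7597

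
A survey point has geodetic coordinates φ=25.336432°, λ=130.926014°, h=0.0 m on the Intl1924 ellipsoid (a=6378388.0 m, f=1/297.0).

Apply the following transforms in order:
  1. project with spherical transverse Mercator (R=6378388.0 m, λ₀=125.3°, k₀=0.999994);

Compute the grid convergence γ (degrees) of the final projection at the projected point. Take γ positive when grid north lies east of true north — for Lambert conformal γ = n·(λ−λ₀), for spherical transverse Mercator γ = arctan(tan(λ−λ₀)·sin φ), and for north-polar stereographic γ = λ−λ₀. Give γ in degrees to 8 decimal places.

start: φ=25.336432°, λ=130.926014°, h=0.000 m
→ into tm (λ₀=125.3°): φ=25.33643200°, λ−λ₀=5.62601400°
convergence γ = 2.41389349°

2.41389349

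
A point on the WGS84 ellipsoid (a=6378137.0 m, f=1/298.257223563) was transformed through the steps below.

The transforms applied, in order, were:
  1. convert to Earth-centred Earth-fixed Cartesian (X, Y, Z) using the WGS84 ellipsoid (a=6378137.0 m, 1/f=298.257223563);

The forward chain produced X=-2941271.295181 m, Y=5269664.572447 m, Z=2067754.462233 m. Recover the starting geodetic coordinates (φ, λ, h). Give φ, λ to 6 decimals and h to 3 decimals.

φ=19.031294°, λ=119.168137°, h=3465.444 m

start: X=-2941271.2952, Y=5269664.5724, Z=2067754.4622 m
→ geod (Bowring, a=6378137.000): φ=19.03129400°, λ=119.16813700°, h=3465.4440 m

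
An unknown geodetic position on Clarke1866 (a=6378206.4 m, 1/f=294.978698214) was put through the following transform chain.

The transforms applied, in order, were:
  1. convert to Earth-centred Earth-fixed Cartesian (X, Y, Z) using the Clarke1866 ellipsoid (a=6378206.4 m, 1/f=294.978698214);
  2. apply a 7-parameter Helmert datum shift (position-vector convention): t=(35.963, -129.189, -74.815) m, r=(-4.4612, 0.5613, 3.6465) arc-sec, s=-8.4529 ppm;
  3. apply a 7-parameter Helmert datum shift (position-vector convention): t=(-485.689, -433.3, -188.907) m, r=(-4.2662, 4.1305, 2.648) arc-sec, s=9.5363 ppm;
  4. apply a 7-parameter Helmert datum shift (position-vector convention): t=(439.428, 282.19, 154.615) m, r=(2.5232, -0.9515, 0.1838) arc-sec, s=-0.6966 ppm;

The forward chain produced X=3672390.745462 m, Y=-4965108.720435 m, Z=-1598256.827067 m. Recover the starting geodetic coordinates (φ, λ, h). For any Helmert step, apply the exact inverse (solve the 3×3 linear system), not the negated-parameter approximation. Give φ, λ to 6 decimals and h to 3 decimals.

φ=-14.604715°, λ=-53.511601°, h=2036.304 m

start: X=3672390.7455, Y=-4965108.7204, Z=-1598256.8271 m
→ Helmert⁻¹: X=3671942.0774, Y=-4965417.1939, Z=-1598368.7531
→ Helmert⁻¹: X=3672361.0102, Y=-4964950.6364, Z=-1598193.7564
→ Helmert⁻¹: X=3672272.6655, Y=-4964893.7687, Z=-1598229.8403
→ geod (Bowring, a=6378206.400): φ=-14.60471500°, λ=-53.51160100°, h=2036.3040 m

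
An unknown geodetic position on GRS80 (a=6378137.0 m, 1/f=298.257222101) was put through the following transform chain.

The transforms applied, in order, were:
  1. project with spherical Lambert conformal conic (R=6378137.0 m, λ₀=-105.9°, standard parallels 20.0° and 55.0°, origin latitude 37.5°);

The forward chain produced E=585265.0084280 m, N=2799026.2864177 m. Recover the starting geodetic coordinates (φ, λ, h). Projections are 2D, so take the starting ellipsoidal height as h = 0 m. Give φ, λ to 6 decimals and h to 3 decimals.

start: E=585265.0084, N=2799026.2864 m
→ lcc⁻¹: φ=62.68103400°, λ=-95.10717000°

φ=62.681034°, λ=-95.107170°, h=0.000 m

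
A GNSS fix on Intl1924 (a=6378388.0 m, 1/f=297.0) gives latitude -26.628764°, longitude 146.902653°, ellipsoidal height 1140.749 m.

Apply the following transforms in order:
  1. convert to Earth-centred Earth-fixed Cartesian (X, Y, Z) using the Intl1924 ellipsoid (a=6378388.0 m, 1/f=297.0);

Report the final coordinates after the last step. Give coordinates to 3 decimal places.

start: φ=-26.628764°, λ=146.902653°, h=1140.749 m
→ ECEF (a=6378388.000, f=1/297.0): X=-4780755.3944, Y=3116219.8044, Z=-2842055.6783

X=-4780755.394 m, Y=3116219.804 m, Z=-2842055.678 m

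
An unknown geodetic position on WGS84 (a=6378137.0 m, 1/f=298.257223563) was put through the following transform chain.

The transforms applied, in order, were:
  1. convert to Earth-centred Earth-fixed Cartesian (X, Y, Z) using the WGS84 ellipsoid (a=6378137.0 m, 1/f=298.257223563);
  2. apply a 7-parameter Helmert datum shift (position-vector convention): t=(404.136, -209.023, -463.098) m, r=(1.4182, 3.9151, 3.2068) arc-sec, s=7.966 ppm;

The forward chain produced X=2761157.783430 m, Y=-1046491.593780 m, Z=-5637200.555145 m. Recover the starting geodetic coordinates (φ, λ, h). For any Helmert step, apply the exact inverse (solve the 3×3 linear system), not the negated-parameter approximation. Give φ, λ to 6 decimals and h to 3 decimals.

φ=-62.512383°, λ=-20.756785°, h=1729.647 m

start: X=2761157.7834, Y=-1046491.5938, Z=-5637200.5551 m
→ Helmert⁻¹: X=2760822.3763, Y=-1046355.9141, Z=-5636632.9579
→ geod (Bowring, a=6378137.000): φ=-62.51238300°, λ=-20.75678500°, h=1729.6470 m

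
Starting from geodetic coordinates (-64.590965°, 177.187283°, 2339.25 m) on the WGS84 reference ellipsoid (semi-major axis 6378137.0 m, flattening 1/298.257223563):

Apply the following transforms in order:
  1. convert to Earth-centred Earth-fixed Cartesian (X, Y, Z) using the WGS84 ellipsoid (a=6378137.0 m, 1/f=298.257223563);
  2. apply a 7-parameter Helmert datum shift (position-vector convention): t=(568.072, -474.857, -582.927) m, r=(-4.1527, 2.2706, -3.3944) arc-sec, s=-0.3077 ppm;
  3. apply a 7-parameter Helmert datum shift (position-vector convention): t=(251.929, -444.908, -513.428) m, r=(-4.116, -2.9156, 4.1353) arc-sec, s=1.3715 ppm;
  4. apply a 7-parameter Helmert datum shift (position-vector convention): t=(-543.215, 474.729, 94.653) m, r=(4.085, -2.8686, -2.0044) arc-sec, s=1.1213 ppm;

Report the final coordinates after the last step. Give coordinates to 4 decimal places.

start: φ=-64.590965°, λ=177.187283°, h=2339.250 m
→ ECEF (a=6378137.000, f=1/298.257223563): X=-2741916.6082, Y=134712.1350, Z=-5740402.7372
→ Helmert 7p (PV): X=-2741408.6670, Y=134166.7882, Z=-5740956.4265
→ Helmert 7p (PV): X=-2741082.0378, Y=133552.5425, Z=-5741519.1560
→ Helmert 7p (PV): X=-2741547.1791, Y=134167.7669, Z=-5741466.4173

X=-2741547.1791 m, Y=134167.7669 m, Z=-5741466.4173 m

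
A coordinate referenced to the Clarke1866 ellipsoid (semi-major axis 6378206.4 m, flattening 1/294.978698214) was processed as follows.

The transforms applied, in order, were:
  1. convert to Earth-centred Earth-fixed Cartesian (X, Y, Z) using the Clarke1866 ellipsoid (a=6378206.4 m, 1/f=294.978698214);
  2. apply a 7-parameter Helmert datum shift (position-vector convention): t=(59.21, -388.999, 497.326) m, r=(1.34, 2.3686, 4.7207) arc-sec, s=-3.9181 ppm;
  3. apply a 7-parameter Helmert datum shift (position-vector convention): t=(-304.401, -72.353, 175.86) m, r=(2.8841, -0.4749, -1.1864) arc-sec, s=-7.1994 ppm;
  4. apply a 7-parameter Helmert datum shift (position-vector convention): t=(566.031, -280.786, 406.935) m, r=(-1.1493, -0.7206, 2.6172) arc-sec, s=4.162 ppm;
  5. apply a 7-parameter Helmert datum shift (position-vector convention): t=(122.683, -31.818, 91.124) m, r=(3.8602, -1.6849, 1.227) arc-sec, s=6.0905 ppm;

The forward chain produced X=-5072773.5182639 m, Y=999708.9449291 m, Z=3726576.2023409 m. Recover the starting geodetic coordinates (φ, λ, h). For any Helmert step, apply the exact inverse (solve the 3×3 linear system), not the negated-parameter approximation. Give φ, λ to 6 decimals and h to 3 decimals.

start: X=-5072773.5183, Y=999708.9449, Z=3726576.2023 m
→ Helmert⁻¹: X=-5072828.9170, Y=999834.5909, Z=3726485.1087
→ Helmert⁻¹: X=-5073348.1248, Y=1000154.8263, Z=3726085.9627
→ Helmert⁻¹: X=-5073077.4217, Y=1000257.2988, Z=3725934.6213
→ Helmert⁻¹: X=-5073176.3839, Y=1000790.5282, Z=3725387.1335
→ geod (Bowring, a=6378206.400): φ=35.95538800°, λ=168.84049300°, h=2369.8520 m

φ=35.955388°, λ=168.840493°, h=2369.852 m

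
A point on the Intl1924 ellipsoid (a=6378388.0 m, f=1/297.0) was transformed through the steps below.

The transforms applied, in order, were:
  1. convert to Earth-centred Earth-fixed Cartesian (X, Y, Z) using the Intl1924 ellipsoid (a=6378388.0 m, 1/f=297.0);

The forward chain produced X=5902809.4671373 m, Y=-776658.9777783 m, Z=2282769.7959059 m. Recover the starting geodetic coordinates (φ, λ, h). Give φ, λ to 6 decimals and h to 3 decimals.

φ=21.107393°, λ=-7.495605°, h=692.032 m

start: X=5902809.4671, Y=-776658.9778, Z=2282769.7959 m
→ geod (Bowring, a=6378388.000): φ=21.10739300°, λ=-7.49560500°, h=692.0320 m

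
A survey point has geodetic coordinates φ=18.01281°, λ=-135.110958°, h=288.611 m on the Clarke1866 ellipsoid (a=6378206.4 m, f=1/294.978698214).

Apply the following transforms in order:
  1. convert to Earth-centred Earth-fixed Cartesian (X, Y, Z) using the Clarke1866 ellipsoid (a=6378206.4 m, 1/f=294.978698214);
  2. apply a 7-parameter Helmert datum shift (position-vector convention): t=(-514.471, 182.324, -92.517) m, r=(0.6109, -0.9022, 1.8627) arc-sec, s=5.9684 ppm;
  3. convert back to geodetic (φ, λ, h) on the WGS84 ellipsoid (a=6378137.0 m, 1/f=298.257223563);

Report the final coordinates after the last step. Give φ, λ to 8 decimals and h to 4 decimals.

start: φ=18.012810°, λ=-135.110958°, h=288.611 m
→ ECEF (a=6378206.400, f=1/294.978698214): X=-4298906.4316, Y=-4282288.2200, Z=1959703.8356
→ Helmert 7p (PV): X=-4299416.4600, Y=-4282176.0806, Z=1959591.5284
→ geod (Bowring, a=6378137.000): φ=18.00979601°, λ=-135.11510680°, h=568.9955 m

φ=18.00979601°, λ=-135.11510680°, h=568.9955 m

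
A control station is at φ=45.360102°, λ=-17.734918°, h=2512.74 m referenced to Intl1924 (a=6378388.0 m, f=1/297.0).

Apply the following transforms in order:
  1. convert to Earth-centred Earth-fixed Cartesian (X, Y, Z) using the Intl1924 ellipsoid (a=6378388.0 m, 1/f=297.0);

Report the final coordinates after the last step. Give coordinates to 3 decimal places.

X=4277739.512 m, Y=-1368073.907 m, Z=4517427.184 m

start: φ=45.360102°, λ=-17.734918°, h=2512.740 m
→ ECEF (a=6378388.000, f=1/297.0): X=4277739.5123, Y=-1368073.9069, Z=4517427.1839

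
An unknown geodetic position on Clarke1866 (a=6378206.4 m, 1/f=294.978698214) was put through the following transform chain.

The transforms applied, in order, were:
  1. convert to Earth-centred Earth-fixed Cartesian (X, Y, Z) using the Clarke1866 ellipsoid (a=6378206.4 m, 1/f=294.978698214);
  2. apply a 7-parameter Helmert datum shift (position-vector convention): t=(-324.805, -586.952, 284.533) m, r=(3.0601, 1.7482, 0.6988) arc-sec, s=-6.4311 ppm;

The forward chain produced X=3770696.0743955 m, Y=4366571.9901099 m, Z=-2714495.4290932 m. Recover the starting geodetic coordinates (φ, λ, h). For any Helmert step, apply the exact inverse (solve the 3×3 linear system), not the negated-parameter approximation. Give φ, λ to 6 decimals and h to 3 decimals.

φ=-25.347514°, λ=49.188920°, h=2501.724 m

start: X=3770696.0744, Y=4366571.9901, Z=-2714495.4291 m
→ Helmert⁻¹: X=3771082.9363, Y=4367133.9753, Z=-2714830.2492
→ geod (Bowring, a=6378206.400): φ=-25.34751400°, λ=49.18892000°, h=2501.7240 m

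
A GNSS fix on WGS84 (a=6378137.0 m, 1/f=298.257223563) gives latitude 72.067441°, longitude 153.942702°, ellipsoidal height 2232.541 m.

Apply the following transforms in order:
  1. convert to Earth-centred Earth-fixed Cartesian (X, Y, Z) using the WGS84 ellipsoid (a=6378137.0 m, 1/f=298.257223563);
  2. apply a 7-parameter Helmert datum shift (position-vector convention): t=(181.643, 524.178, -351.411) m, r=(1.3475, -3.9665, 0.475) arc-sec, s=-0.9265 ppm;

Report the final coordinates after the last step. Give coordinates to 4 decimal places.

X=-1770122.3772 m, Y=866050.2917 m, Z=6047746.2536 m

start: φ=72.067441°, λ=153.942702°, h=2232.541 m
→ ECEF (a=6378137.000, f=1/298.257223563): X=-1770187.3607, Y=865570.5037, Z=6048131.6544
→ Helmert 7p (PV): X=-1770122.3772, Y=866050.2917, Z=6047746.2536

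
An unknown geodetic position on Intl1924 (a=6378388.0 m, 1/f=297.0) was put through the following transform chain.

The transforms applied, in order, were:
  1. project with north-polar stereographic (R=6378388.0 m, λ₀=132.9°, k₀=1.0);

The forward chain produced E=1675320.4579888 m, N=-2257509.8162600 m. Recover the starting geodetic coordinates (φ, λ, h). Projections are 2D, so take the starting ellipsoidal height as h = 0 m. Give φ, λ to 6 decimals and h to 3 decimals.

start: E=1675320.4580, N=-2257509.8163 m
→ stereo⁻¹: φ=65.14450600°, λ=169.47947700°

φ=65.144506°, λ=169.479477°, h=0.000 m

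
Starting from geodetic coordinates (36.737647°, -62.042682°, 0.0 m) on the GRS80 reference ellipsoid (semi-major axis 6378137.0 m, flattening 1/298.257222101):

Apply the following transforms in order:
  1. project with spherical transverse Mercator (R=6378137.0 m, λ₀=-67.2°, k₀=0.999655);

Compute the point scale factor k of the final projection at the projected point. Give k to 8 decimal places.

1.00225890

start: φ=36.737647°, λ=-62.042682°, h=0.000 m
→ into tm (λ₀=-67.2°): φ=36.73764700°, λ−λ₀=5.15731800°
scale k = 1.00225890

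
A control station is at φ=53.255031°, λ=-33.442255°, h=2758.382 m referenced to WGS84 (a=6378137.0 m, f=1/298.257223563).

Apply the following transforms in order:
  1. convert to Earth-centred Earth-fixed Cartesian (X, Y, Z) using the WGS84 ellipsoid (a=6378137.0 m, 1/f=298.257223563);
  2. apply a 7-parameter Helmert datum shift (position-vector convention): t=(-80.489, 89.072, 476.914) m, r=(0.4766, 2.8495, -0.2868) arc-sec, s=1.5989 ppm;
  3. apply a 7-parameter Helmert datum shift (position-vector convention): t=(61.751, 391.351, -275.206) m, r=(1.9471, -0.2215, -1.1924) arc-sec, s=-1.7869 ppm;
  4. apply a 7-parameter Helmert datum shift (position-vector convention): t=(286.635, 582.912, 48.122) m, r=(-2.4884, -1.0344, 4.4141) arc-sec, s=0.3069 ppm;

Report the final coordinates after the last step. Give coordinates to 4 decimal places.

X=3192598.5441 m, Y=-2107177.6551 m, Z=5090010.4877 m

start: φ=53.255031°, λ=-33.442255°, h=2758.382 m
→ ECEF (a=6378137.000, f=1/298.257223563): X=3192260.9546, Y=-2108287.7563, Z=5089784.0593
→ Helmert 7p (PV): X=3192252.9525, Y=-2108218.2545, Z=5090220.1395
→ Helmert 7p (PV): X=3192291.3457, Y=-2107889.6411, Z=5089919.3647
→ Helmert 7p (PV): X=3192598.5441, Y=-2107177.6551, Z=5090010.4877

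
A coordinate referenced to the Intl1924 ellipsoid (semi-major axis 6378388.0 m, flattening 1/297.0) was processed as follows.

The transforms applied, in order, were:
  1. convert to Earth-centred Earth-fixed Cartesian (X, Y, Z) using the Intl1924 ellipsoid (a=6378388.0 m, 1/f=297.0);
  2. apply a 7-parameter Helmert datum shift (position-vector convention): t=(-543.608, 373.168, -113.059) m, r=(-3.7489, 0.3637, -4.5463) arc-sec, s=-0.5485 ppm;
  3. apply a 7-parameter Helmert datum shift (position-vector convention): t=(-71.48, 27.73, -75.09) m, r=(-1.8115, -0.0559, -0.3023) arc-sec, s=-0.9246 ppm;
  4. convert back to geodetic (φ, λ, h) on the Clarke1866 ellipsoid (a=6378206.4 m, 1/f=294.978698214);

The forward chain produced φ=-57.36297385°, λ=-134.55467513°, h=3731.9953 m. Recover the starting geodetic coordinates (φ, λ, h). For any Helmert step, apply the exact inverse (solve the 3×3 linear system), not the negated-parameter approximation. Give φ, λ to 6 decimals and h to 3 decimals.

start: φ=-57.362974°, λ=-134.554675°, h=3731.995 m
→ ECEF (a=6378206.400, f=1/294.978698214): X=-2420597.0132, Y=-2458520.1549, Z=-5350750.4388
→ Helmert⁻¹: X=-2420525.6182, Y=-2458506.7135, Z=-5350701.2316
→ Helmert⁻¹: X=-2419919.7075, Y=-2458837.3190, Z=-5350640.0642
→ geod (Bowring, a=6378388.000): φ=-57.36312600°, λ=-134.54296400°, h=3219.2790 m

φ=-57.363126°, λ=-134.542964°, h=3219.279 m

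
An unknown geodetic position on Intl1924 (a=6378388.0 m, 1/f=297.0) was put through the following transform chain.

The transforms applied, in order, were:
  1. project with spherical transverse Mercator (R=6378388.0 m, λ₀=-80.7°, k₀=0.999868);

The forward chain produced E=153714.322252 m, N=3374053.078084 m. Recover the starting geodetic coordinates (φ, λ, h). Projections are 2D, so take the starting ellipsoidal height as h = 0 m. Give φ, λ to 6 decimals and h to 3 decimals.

φ=30.302716°, λ=-79.100597°, h=0.000 m

start: E=153714.3223, N=3374053.0781 m
→ tm⁻¹: φ=30.30271600°, λ=-79.10059700°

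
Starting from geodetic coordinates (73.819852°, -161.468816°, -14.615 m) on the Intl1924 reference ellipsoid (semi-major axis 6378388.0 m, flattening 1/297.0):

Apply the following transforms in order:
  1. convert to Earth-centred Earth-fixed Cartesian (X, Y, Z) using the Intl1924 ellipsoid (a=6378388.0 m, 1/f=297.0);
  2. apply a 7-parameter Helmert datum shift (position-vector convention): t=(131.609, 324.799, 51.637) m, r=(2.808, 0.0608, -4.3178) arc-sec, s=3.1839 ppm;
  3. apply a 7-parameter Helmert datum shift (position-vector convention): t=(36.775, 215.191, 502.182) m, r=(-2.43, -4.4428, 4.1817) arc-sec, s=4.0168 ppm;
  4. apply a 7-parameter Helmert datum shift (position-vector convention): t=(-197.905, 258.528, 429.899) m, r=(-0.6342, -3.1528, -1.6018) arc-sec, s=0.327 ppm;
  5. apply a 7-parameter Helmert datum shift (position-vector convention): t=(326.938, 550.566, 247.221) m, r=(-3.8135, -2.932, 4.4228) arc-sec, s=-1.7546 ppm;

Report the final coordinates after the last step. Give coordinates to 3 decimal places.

start: φ=73.819852°, λ=-161.468816°, h=-14.615 m
→ ECEF (a=6378388.000, f=1/297.0): X=-1690480.2262, Y=-566650.0296, Z=6103498.8494
→ Helmert 7p (PV): X=-1690364.0623, Y=-566374.7380, Z=6103562.7035
→ Helmert 7p (PV): X=-1690454.0617, Y=-566124.1855, Z=6104059.6653
→ Helmert 7p (PV): X=-1690750.2177, Y=-565833.9469, Z=6104467.4621
→ Helmert 7p (PV): X=-1690494.9536, Y=-565205.7802, Z=6104690.4000

X=-1690494.954 m, Y=-565205.780 m, Z=6104690.400 m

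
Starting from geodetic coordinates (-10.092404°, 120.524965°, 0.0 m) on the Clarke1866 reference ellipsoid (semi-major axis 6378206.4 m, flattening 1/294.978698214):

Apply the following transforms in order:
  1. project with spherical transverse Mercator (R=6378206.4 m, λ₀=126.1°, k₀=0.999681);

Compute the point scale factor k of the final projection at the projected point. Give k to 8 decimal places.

1.00428523

start: φ=-10.092404°, λ=120.524965°, h=0.000 m
→ into tm (λ₀=126.1°): φ=-10.09240400°, λ−λ₀=-5.57503500°
scale k = 1.00428523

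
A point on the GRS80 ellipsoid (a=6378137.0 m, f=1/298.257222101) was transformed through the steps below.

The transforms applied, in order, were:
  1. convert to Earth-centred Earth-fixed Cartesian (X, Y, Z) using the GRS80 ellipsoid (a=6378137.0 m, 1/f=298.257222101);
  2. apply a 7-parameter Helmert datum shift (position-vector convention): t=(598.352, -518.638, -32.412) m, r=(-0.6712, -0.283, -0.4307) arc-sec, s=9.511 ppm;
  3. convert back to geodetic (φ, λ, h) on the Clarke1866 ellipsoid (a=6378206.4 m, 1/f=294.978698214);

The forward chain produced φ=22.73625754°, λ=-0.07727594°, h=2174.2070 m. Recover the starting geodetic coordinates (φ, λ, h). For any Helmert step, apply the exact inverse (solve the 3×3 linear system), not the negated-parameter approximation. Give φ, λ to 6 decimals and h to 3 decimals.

start: φ=22.736258°, λ=-0.077276°, h=2174.207 m
→ ECEF (a=6378206.400, f=1/294.978698214): X=5887555.5596, Y=-7940.6660, Z=2450504.9674
→ Helmert⁻¹: X=5886904.5949, Y=-7417.6391, Z=2450505.9715
→ geod (Bowring, a=6378137.000): φ=22.73701200°, λ=-0.07219400°, h=1607.5500 m

φ=22.737012°, λ=-0.072194°, h=1607.550 m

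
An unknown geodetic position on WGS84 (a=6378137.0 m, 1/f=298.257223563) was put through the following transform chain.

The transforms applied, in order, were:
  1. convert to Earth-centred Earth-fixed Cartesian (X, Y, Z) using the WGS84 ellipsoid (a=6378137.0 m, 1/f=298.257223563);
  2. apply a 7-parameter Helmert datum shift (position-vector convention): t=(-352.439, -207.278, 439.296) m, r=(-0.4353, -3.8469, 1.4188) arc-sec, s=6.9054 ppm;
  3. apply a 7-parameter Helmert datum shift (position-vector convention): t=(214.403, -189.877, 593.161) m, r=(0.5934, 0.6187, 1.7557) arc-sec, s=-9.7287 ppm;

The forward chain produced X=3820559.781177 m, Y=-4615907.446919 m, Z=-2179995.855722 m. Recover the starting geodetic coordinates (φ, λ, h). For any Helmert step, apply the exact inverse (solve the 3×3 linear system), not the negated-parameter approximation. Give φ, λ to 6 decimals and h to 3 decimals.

φ=-20.126416°, λ=-50.383345°, h=721.694 m

start: X=3820559.7812, Y=-4615907.4469, Z=-2179995.8557 m
→ Helmert⁻¹: X=3820349.7972, Y=-4615801.2669, Z=-2180585.4928
→ Helmert⁻¹: X=3820603.4264, Y=-4615583.7938, Z=-2181090.7241
→ geod (Bowring, a=6378137.000): φ=-20.12641600°, λ=-50.38334500°, h=721.6940 m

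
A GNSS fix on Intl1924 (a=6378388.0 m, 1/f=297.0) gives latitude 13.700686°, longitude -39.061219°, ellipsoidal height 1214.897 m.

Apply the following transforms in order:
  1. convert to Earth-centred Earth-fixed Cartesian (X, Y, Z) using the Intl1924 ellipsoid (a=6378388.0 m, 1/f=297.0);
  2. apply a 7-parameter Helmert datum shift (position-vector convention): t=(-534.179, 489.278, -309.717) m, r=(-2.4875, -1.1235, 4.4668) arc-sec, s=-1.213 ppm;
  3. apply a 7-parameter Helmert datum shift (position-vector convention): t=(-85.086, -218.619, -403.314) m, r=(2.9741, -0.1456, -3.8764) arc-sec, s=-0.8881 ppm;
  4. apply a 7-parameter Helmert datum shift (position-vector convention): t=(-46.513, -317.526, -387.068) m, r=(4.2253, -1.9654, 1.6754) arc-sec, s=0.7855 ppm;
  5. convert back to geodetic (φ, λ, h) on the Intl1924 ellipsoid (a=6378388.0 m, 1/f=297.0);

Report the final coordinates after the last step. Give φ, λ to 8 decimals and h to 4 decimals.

start: φ=13.700686°, λ=-39.061219°, h=1214.897 m
→ ECEF (a=6378388.000, f=1/297.0): X=4813549.6058, Y=-3906458.7603, Z=1501134.4933
→ Helmert 7p (PV): X=4813086.0083, Y=-3905842.4000, Z=1500896.2851
→ Helmert 7p (PV): X=4812922.1846, Y=-3906169.6452, Z=1500438.7179
→ Helmert 7p (PV): X=4812896.8834, Y=-3906481.8824, Z=1500018.6713
→ geod (Bowring, a=6378388.000): φ=13.69194204°, λ=-39.06518676°, h=472.4585 m

φ=13.69194204°, λ=-39.06518676°, h=472.4585 m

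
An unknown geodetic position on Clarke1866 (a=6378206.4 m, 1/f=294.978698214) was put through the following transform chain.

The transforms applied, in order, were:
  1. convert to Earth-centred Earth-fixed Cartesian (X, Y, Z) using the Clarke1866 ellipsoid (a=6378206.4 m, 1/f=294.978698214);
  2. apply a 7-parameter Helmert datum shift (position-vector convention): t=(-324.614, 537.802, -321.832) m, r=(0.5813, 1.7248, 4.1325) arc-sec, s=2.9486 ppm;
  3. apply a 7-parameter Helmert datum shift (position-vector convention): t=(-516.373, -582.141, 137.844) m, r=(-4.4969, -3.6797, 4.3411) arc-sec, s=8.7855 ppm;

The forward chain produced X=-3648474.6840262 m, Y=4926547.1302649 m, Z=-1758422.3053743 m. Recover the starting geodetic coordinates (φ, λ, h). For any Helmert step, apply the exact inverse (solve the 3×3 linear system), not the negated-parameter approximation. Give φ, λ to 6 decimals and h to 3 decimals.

φ=-16.106512°, λ=126.513723°, h=511.696 m

start: X=-3648474.6840, Y=4926547.1303, Z=-1758422.3054 m
→ Helmert⁻¹: X=-3647853.9319, Y=4927201.0933, Z=-1758372.2023
→ Helmert⁻¹: X=-3647405.1552, Y=4926716.8854, Z=-1758089.5710
→ geod (Bowring, a=6378206.400): φ=-16.10651200°, λ=126.51372300°, h=511.6960 m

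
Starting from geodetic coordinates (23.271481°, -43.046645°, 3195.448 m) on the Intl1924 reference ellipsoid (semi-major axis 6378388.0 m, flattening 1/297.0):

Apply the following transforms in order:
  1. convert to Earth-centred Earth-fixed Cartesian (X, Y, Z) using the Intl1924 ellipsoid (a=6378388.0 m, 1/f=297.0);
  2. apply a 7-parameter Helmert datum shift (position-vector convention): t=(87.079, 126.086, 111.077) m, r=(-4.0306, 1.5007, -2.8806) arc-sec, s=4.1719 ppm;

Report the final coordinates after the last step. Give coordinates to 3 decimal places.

X=4286545.876 m, Y=-4003636.649 m, Z=2505830.578 m

start: φ=23.271481°, λ=-43.046645°, h=3195.448 m
→ ECEF (a=6378388.000, f=1/297.0): X=4286478.5989, Y=-4003735.1321, Z=2505661.9973
→ Helmert 7p (PV): X=4286545.8764, Y=-4003636.6494, Z=2505830.5778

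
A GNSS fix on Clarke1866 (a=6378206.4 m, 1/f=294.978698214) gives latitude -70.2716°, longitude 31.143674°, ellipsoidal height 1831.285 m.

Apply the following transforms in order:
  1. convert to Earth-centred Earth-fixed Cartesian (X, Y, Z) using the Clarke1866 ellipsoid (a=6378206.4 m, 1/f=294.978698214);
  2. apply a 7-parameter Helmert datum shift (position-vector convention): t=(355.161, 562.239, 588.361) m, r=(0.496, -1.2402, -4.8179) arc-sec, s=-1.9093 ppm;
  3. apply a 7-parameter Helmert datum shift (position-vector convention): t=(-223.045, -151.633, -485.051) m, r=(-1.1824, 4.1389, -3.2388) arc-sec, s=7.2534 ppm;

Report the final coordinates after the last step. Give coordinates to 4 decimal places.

start: φ=-70.271600°, λ=31.143674°, h=1831.285 m
→ ECEF (a=6378206.400, f=1/294.978698214): X=1848808.2949, Y=1117195.4406, Z=-5982875.5314
→ Helmert 7p (PV): X=1849221.9941, Y=1117726.7493, Z=-5982261.9446
→ Helmert 7p (PV): X=1848909.8725, Y=1117519.8935, Z=-5982833.9014

X=1848909.8725 m, Y=1117519.8935 m, Z=-5982833.9014 m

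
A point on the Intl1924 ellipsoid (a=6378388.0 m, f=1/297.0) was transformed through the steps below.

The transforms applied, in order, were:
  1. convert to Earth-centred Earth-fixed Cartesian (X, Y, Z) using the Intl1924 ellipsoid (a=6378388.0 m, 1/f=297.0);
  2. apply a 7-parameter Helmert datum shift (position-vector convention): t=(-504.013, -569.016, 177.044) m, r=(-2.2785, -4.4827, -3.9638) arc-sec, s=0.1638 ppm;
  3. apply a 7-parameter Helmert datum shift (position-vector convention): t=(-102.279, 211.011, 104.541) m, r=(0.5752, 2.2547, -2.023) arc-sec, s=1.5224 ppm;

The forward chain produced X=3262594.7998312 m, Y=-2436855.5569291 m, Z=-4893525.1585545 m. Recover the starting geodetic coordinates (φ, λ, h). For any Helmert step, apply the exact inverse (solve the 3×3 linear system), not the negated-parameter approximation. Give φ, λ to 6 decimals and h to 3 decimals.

start: X=3262594.7998, Y=-2436855.5569, Z=-4893525.1586 m
→ Helmert⁻¹: X=3262769.5059, Y=-2437044.5037, Z=-4893579.7878
→ Helmert⁻¹: X=3263213.4471, Y=-2436358.3194, Z=-4893853.8620
→ geod (Bowring, a=6378388.000): φ=-50.42451600°, λ=-36.74550500°, h=975.6760 m

φ=-50.424516°, λ=-36.745505°, h=975.676 m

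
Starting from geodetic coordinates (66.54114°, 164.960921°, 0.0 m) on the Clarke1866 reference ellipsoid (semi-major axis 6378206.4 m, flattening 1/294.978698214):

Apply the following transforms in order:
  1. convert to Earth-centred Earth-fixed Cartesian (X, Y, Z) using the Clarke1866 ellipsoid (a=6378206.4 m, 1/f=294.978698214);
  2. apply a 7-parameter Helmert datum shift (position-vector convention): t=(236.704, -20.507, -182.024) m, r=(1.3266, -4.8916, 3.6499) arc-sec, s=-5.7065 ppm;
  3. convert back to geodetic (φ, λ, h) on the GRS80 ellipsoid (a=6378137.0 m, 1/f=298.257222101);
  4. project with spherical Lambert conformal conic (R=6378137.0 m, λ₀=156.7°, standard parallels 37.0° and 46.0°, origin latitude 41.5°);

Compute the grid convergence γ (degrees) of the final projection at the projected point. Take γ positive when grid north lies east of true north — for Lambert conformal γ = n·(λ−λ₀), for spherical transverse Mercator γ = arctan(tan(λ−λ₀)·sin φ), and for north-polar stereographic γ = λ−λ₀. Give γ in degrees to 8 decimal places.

start: φ=66.541140°, λ=164.960921°, h=0.000 m
→ ECEF (a=6378206.400, f=1/294.978698214): X=-2459150.3198, Y=660725.3757, Z=5828041.4481
→ Helmert 7p (PV): X=-2459049.4864, Y=660620.1003, Z=5827772.0970
→ geod (Bowring, a=6378137.000): φ=66.53964230°, λ=164.96262003°, h=-427.4291 m
→ into lcc (λ₀=156.7°): φ=66.53964230°, λ−λ₀=8.26262003°
convergence γ = 5.48062707°

5.48062707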